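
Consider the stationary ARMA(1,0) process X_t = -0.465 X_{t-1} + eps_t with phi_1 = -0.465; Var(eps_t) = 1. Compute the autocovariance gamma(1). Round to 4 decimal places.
\gamma(1) = -0.5933

Multiply the model equation by X_{t-k} and take expectations. With theta_0 = psi_0 = 1 and psi_j the MA(infinity) weights, this gives
  gamma(k) - sum_i phi_i gamma(k-i) = c_k,
  c_k = sigma^2 * sum_{j=k..q} theta_j psi_{j-k}   (c_k = 0 for k > q),
using gamma(-m) = gamma(m).
Pure AR (q = 0): c_0 = sigma^2 = 1, c_k = 0 for k >= 1.
Equations for k = 0 and k = 1 (AR order 1):
  gamma(0) = phi_1 gamma(1) + c_0
  gamma(1) = phi_1 gamma(0) + c_1
Substituting the second into the first: gamma(0) (1 - phi_1^2) = c_0 + phi_1 c_1, so
  gamma(0) = c_0 / (1 - phi_1^2) = 1 / (1 - (-0.465)^2) = 1 / 0.783775 = 1.275876.
  gamma(1) = phi_1 gamma(0) = (-0.465)(1.275876) = -0.593283.
Therefore gamma(1) = -0.5933 (to 4 decimal places).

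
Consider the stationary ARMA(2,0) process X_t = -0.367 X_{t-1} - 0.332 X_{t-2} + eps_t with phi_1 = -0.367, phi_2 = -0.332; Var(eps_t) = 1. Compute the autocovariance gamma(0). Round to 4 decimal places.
\gamma(0) = 1.2162

Multiply the model equation by X_{t-k} and take expectations. With theta_0 = psi_0 = 1 and psi_j the MA(infinity) weights, this gives
  gamma(k) - sum_i phi_i gamma(k-i) = c_k,
  c_k = sigma^2 * sum_{j=k..q} theta_j psi_{j-k}   (c_k = 0 for k > q),
using gamma(-m) = gamma(m).
Pure AR (q = 0): c_0 = sigma^2 = 1, c_k = 0 for k >= 1.
Equations for k = 0, 1, 2 (AR order 2, c_2 = 0):
  (E0) gamma(0) = phi_1 gamma(1) + phi_2 gamma(2) + c_0
  (E1) gamma(1) = phi_1 gamma(0) + phi_2 gamma(1) + c_1
  (E2) gamma(2) = phi_1 gamma(1) + phi_2 gamma(0)
From (E1): gamma(1) = A gamma(0) + B with
  A = phi_1 / (1 - phi_2) = -0.367 / 1.332 = -0.275526,   B = c_1 / (1 - phi_2) = 0 / 1.332 = 0.
Insert (E2) into (E0): gamma(0) (1 - phi_2^2) = phi_1 (1 + phi_2) gamma(1) + c_0.
  phi_1 (1 + phi_2) = (-0.367)(0.668) = -0.245156,   1 - phi_2^2 = 0.889776.
Replace gamma(1) by A gamma(0) + B and collect gamma(0):
  gamma(0) [0.889776 - (-0.245156)(-0.275526)] = c_0 = 1
  gamma(0) * 0.822229 = 1
  gamma(0) = 1 / 0.822229 = 1.216206.
Therefore gamma(0) = 1.2162 (to 4 decimal places).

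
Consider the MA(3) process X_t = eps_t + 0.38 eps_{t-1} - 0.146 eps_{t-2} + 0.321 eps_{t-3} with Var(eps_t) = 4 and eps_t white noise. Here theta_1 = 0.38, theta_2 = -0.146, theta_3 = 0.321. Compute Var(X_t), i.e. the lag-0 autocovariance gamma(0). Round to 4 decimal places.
\gamma(0) = 5.0750

For an MA(q) process X_t = eps_t + sum_i theta_i eps_{t-i} with
Var(eps_t) = sigma^2, the variance is
  gamma(0) = sigma^2 * (1 + sum_i theta_i^2).
  sum_i theta_i^2 = (0.38)^2 + (-0.146)^2 + (0.321)^2 = 0.1444 + 0.021316 + 0.103041 = 0.268757.
  gamma(0) = 4 * (1 + 0.268757) = 4 * 1.268757 = 5.075028, which rounds to 5.0750.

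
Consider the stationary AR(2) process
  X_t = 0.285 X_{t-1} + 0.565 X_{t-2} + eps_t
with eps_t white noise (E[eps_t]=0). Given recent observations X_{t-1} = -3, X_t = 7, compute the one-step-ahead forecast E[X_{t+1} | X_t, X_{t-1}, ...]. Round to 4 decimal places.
E[X_{t+1} \mid \mathcal F_t] = 0.3000

For an AR(p) model X_t = c + sum_i phi_i X_{t-i} + eps_t, the
one-step-ahead conditional mean is
  E[X_{t+1} | X_t, ...] = c + sum_i phi_i X_{t+1-i}.
Substitute known values:
  E[X_{t+1} | ...] = (0.285) * (7) + (0.565) * (-3)
                   = 0.3000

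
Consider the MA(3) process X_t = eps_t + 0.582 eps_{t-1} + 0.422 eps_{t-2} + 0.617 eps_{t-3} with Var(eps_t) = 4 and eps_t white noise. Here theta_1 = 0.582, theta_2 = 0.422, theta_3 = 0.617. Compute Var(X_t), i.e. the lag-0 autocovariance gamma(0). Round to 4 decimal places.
\gamma(0) = 7.5900

For an MA(q) process X_t = eps_t + sum_i theta_i eps_{t-i} with
Var(eps_t) = sigma^2, the variance is
  gamma(0) = sigma^2 * (1 + sum_i theta_i^2).
  sum_i theta_i^2 = (0.582)^2 + (0.422)^2 + (0.617)^2 = 0.338724 + 0.178084 + 0.380689 = 0.897497.
  gamma(0) = 4 * (1 + 0.897497) = 4 * 1.897497 = 7.589988, which rounds to 7.5900.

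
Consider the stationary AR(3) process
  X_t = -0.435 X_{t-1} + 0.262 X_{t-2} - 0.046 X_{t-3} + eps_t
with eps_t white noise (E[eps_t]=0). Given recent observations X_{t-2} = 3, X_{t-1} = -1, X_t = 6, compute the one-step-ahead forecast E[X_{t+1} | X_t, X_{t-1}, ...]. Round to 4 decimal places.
E[X_{t+1} \mid \mathcal F_t] = -3.0100

For an AR(p) model X_t = c + sum_i phi_i X_{t-i} + eps_t, the
one-step-ahead conditional mean is
  E[X_{t+1} | X_t, ...] = c + sum_i phi_i X_{t+1-i}.
Substitute known values:
  E[X_{t+1} | ...] = (-0.435) * (6) + (0.262) * (-1) + (-0.046) * (3)
                   = -3.0100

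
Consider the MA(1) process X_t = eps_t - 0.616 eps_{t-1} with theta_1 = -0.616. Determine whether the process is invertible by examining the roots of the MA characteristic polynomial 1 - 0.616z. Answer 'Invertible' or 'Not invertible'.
\text{Invertible}

The MA(q) characteristic polynomial is P(z) = 1 - 0.616z.
Invertibility requires all roots to lie outside the unit circle, i.e. |z| > 1 for every root.
This is linear in z: 1 + (-0.616) z = 0  =>  z = -1/(-0.616) = 1.623377,  |z| = 1.623377.
Moduli of all roots: 1.6234.
All moduli strictly greater than 1? Yes.
Verdict: Invertible.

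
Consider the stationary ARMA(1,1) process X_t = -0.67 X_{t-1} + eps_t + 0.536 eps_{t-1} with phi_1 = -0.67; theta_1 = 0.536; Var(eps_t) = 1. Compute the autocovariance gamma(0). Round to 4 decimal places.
\gamma(0) = 1.0326

Multiply the model equation by X_{t-k} and take expectations. With theta_0 = psi_0 = 1 and psi_j the MA(infinity) weights, this gives
  gamma(k) - sum_i phi_i gamma(k-i) = c_k,
  c_k = sigma^2 * sum_{j=k..q} theta_j psi_{j-k}   (c_k = 0 for k > q),
using gamma(-m) = gamma(m).
psi-weights needed (psi_j = theta_j + sum_i phi_i psi_{j-i}):
  psi_1 = theta_1 + phi_1 = 0.536 + (-0.67) = -0.134
Right-hand sides:
  c_0 = sigma^2 (1 + theta_1 psi_1) = 1 * (1 + (0.536)(-0.134)) = 1 * 0.928176 = 0.928176
  c_1 = sigma^2 theta_1 = 1 * (0.536) = 0.536
  c_2 = 0
Equations for k = 0 and k = 1 (AR order 1):
  gamma(0) = phi_1 gamma(1) + c_0
  gamma(1) = phi_1 gamma(0) + c_1
Substituting the second into the first: gamma(0) (1 - phi_1^2) = c_0 + phi_1 c_1, so
  gamma(0) = (c_0 + phi_1 c_1) / (1 - phi_1^2) = (0.928176 + (-0.67)(0.536)) / (1 - (-0.67)^2) = 0.569056 / 0.5511 = 1.032582.
Therefore gamma(0) = 1.0326 (to 4 decimal places).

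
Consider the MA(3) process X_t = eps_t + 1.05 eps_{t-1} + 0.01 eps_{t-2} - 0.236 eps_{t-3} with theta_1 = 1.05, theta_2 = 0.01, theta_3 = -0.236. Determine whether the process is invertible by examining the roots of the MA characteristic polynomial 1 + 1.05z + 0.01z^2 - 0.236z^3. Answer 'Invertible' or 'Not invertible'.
\text{Invertible}

The MA(q) characteristic polynomial is P(z) = 1 + 1.05z + 0.01z^2 - 0.236z^3.
Invertibility requires all roots to lie outside the unit circle, i.e. |z| > 1 for every root.
Degree 3: look for a simple real root z0 first, then factor out (1 - z/z0) and solve the remaining quadratic.
Testing z0 = 2.5: P(2.5) = 1 + (1.05)(2.5) + (0.01)(2.5)^2 + (-0.236)(2.5)^3
  = 1 + (2.625) + (0.0625) + (-3.6875) = 0.  So z_0 = 2.5 is a root, |z_0| = 2.5.
Divide out the factor (1 - 0.4 z) = (1 - z/z0) (since 1/z0 = 0.4):
  P(z) = (1 - 0.4 z)(1 + (1.45) z + (0.59) z^2)
  [check: z-coef 1.45 - (0.4) = 1.05; z^2-coef 0.59 - (0.4)(1.45) = 0.01; z^3-coef -(0.4)(0.59) = -0.236.]
Remaining roots from the quadratic factor 1 + (1.45) z + (0.59) z^2:
  Set 1 + (1.45) z + (0.59) z^2 = 0, i.e. a z^2 + b z + c = 0 with a = 0.59, b = 1.45, c = 1.
  Discriminant D = b^2 - 4ac = (1.45)^2 - 4*(0.59)*1 = 2.1025 - (2.36) = -0.2575.
  D < 0, so the roots are the complex-conjugate pair z = (-b +/- i sqrt(-D)) / (2a) = -1.2288 +/- 0.43i.
  For a conjugate pair |z|^2 = z * conj(z) = (product of roots) = c/a = 1/(0.59) = 1.694915, so |z| = sqrt(1.694915) = 1.3019 for both roots.
Moduli of all roots: 2.5000, 1.3019, 1.3019.
All moduli strictly greater than 1? Yes.
Verdict: Invertible.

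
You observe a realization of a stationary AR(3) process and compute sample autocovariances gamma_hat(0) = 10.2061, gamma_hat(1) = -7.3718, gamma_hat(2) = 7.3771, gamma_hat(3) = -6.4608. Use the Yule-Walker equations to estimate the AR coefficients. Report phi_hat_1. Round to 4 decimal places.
\hat\phi_{1} = -0.3900

The Yule-Walker equations for an AR(p) process read, in matrix form,
  Gamma_p phi = r_p,   with   (Gamma_p)_{ij} = gamma(|i - j|),
                       (r_p)_i = gamma(i),   i,j = 1..p.
Substitute the sample gammas (Toeplitz matrix and right-hand side of size 3):
  Gamma_p = [[10.2061, -7.3718, 7.3771], [-7.3718, 10.2061, -7.3718], [7.3771, -7.3718, 10.2061]]
  r_p     = [-7.3718, 7.3771, -6.4608]
Written out (R1..R3):
  (R1) 10.2061 phi_1 - 7.3718 phi_2 + 7.3771 phi_3 = -7.3718
  (R2) -7.3718 phi_1 + 10.2061 phi_2 - 7.3718 phi_3 = 7.3771
  (R3) 7.3771 phi_1 - 7.3718 phi_2 + 10.2061 phi_3 = -6.4608
Gaussian elimination:
  R2 <- R2 - (-7.3718/10.2061) R1 = R2 - (-0.722294) R1:  4.881497 phi_2 - 2.043368 phi_3 = 2.052497
  R3 <- R3 - (7.3771/10.2061) R1 = R3 - (0.722813) R1:  -2.043368 phi_2 + 4.873837 phi_3 = -1.132368
  R3 <- R3 - (-2.043368/4.881497) R2 = R3 - (-0.418595) R2:  4.018494 phi_3 = -0.273204
Back-substitution:
  phi_hat_3 = -0.273204 / 4.018494 = -0.067987
  phi_hat_2 = (2.052497 - (-2.043368)(-0.067987)) / 4.881497 = 0.392006
  phi_hat_1 = (-7.3718 - (-7.3718)(0.392006) - (7.3771)(-0.067987)) / 10.2061 = -0.390009
So phi_hat = [-0.3900, 0.3920, -0.0680].
Therefore phi_hat_1 = -0.3900.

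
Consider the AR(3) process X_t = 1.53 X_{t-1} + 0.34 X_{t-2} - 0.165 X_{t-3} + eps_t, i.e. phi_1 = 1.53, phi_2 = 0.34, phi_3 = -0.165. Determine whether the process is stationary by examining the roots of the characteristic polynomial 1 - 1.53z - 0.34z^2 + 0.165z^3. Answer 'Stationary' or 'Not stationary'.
\text{Not stationary}

The AR(p) characteristic polynomial is P(z) = 1 - 1.53z - 0.34z^2 + 0.165z^3.
Stationarity requires all roots to lie outside the unit circle, i.e. |z| > 1 for every root.
Degree 3: look for a simple real root z0 first, then factor out (1 - z/z0) and solve the remaining quadratic.
Testing z0 = 4: P(4) = 1 + (-1.53)(4) + (-0.34)(4)^2 + (0.165)(4)^3
  = 1 + (-6.12) + (-5.44) + (10.56) = 0.  So z_0 = 4 is a root, |z_0| = 4.
Divide out the factor (1 - 0.25 z) = (1 - z/z0) (since 1/z0 = 0.25):
  P(z) = (1 - 0.25 z)(1 + (-1.28) z + (-0.66) z^2)
  [check: z-coef -1.28 - (0.25) = -1.53; z^2-coef -0.66 - (0.25)(-1.28) = -0.34; z^3-coef -(0.25)(-0.66) = 0.165.]
Remaining roots from the quadratic factor 1 + (-1.28) z + (-0.66) z^2:
  Set 1 + (-1.28) z + (-0.66) z^2 = 0, i.e. a z^2 + b z + c = 0 with a = -0.66, b = -1.28, c = 1.
  Discriminant D = b^2 - 4ac = (-1.28)^2 - 4*(-0.66)*1 = 1.6384 - (-2.64) = 4.2784.
  D >= 0, so the roots are real: z = (-b +/- sqrt(D)) / (2a) = (1.28 +/- 2.068429) / (-1.32).
    z_1 = (1.28 + 2.068429) / (-1.32) = -2.5367,   |z_1| = 2.5367.
    z_2 = (1.28 - 2.068429) / (-1.32) = 0.5973,   |z_2| = 0.5973.
Moduli of all roots: 4.0000, 2.5367, 0.5973.
All moduli strictly greater than 1? No.
Verdict: Not stationary.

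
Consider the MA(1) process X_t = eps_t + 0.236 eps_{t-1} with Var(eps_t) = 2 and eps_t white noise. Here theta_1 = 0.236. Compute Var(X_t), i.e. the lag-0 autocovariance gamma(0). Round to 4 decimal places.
\gamma(0) = 2.1114

For an MA(q) process X_t = eps_t + sum_i theta_i eps_{t-i} with
Var(eps_t) = sigma^2, the variance is
  gamma(0) = sigma^2 * (1 + sum_i theta_i^2).
  sum_i theta_i^2 = (0.236)^2 = 0.055696.
  gamma(0) = 2 * (1 + 0.055696) = 2 * 1.055696 = 2.111392, which rounds to 2.1114.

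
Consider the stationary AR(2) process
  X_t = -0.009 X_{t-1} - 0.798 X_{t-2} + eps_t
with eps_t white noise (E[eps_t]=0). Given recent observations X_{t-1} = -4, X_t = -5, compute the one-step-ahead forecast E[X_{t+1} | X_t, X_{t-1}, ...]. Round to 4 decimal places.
E[X_{t+1} \mid \mathcal F_t] = 3.2370

For an AR(p) model X_t = c + sum_i phi_i X_{t-i} + eps_t, the
one-step-ahead conditional mean is
  E[X_{t+1} | X_t, ...] = c + sum_i phi_i X_{t+1-i}.
Substitute known values:
  E[X_{t+1} | ...] = (-0.009) * (-5) + (-0.798) * (-4)
                   = 3.2370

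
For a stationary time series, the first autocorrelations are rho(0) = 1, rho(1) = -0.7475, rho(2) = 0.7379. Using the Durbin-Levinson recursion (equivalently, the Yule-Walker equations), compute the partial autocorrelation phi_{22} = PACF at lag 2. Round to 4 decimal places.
\phi_{22} = 0.4060

The PACF at lag k is phi_{kk}, the last component of the solution
to the Yule-Walker system G_k phi = r_k where
  (G_k)_{ij} = rho(|i - j|), (r_k)_i = rho(i), i,j = 1..k.
Equivalently, Durbin-Levinson gives phi_{kk} iteratively:
  phi_{11} = rho(1)
  phi_{kk} = [rho(k) - sum_{j=1..k-1} phi_{k-1,j} rho(k-j)]
            / [1 - sum_{j=1..k-1} phi_{k-1,j} rho(j)],
  phi_{k,j} = phi_{k-1,j} - phi_{kk} phi_{k-1,k-j},  j = 1..k-1.
Step k = 1:
  phi_11 = rho(1) = -0.7475.
Step k = 2:
  phi_22 = [rho(2) - phi_11 rho(1)] / [1 - phi_11 rho(1)] = [0.7379 - (-0.7475)(-0.7475)] / [1 - (-0.7475)(-0.7475)]
         = 0.17914375 / 0.44124375 = 0.406.
Therefore phi_{22} = 0.4060.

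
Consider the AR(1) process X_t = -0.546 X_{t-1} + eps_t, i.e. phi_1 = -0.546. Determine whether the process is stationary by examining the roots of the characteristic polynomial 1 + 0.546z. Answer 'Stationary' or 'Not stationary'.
\text{Stationary}

The AR(p) characteristic polynomial is P(z) = 1 + 0.546z.
Stationarity requires all roots to lie outside the unit circle, i.e. |z| > 1 for every root.
This is linear in z: 1 + (0.546) z = 0  =>  z = -1/(0.546) = -1.831502,  |z| = 1.831502.
Moduli of all roots: 1.8315.
All moduli strictly greater than 1? Yes.
Verdict: Stationary.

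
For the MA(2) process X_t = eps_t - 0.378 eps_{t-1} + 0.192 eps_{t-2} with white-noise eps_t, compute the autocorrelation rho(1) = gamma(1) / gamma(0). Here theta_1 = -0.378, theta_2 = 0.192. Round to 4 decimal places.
\rho(1) = -0.3819

For an MA(q) process with theta_0 = 1, the autocovariance is
  gamma(k) = sigma^2 * sum_{i=0..q-k} theta_i * theta_{i+k},
and rho(k) = gamma(k) / gamma(0). Sigma^2 cancels.
  numerator   = (1)*(-0.378) + (-0.378)*(0.192) = -0.450576.
  denominator = (1)^2 + (-0.378)^2 + (0.192)^2 = 1.179748.
  rho(1) = -0.450576 / 1.179748 = -0.3819.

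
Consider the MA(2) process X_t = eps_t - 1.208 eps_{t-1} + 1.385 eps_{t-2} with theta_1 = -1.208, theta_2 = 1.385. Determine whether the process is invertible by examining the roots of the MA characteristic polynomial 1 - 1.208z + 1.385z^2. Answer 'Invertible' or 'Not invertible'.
\text{Not invertible}

The MA(q) characteristic polynomial is P(z) = 1 - 1.208z + 1.385z^2.
Invertibility requires all roots to lie outside the unit circle, i.e. |z| > 1 for every root.
Set 1 + (-1.208) z + (1.385) z^2 = 0, i.e. a z^2 + b z + c = 0 with a = 1.385, b = -1.208, c = 1.
Discriminant D = b^2 - 4ac = (-1.208)^2 - 4*(1.385)*1 = 1.459264 - (5.54) = -4.080736.
D < 0, so the roots are the complex-conjugate pair z = (-b +/- i sqrt(-D)) / (2a) = 0.4361 +/- 0.7293i.
For a conjugate pair |z|^2 = z * conj(z) = (product of roots) = c/a = 1/(1.385) = 0.722022, so |z| = sqrt(0.722022) = 0.8497 for both roots.
Moduli of all roots: 0.8497, 0.8497.
All moduli strictly greater than 1? No.
Verdict: Not invertible.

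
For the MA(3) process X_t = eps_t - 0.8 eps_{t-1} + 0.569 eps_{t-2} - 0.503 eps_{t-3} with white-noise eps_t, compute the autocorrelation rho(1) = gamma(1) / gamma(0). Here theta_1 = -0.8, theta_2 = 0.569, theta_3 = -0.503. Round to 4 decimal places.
\rho(1) = -0.6953

For an MA(q) process with theta_0 = 1, the autocovariance is
  gamma(k) = sigma^2 * sum_{i=0..q-k} theta_i * theta_{i+k},
and rho(k) = gamma(k) / gamma(0). Sigma^2 cancels.
  numerator   = (1)*(-0.8) + (-0.8)*(0.569) + (0.569)*(-0.503) = -1.541407.
  denominator = (1)^2 + (-0.8)^2 + (0.569)^2 + (-0.503)^2 = 2.21677.
  rho(1) = -1.541407 / 2.21677 = -0.6953.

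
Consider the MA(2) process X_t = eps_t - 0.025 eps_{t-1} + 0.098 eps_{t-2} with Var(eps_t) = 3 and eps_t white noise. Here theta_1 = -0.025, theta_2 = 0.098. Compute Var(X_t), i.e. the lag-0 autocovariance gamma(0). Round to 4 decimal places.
\gamma(0) = 3.0307

For an MA(q) process X_t = eps_t + sum_i theta_i eps_{t-i} with
Var(eps_t) = sigma^2, the variance is
  gamma(0) = sigma^2 * (1 + sum_i theta_i^2).
  sum_i theta_i^2 = (-0.025)^2 + (0.098)^2 = 0.000625 + 0.009604 = 0.010229.
  gamma(0) = 3 * (1 + 0.010229) = 3 * 1.010229 = 3.030687, which rounds to 3.0307.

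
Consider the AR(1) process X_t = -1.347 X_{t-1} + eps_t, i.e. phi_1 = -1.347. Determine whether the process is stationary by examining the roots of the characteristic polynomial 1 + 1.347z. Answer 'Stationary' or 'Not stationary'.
\text{Not stationary}

The AR(p) characteristic polynomial is P(z) = 1 + 1.347z.
Stationarity requires all roots to lie outside the unit circle, i.e. |z| > 1 for every root.
This is linear in z: 1 + (1.347) z = 0  =>  z = -1/(1.347) = -0.74239,  |z| = 0.74239.
Moduli of all roots: 0.7424.
All moduli strictly greater than 1? No.
Verdict: Not stationary.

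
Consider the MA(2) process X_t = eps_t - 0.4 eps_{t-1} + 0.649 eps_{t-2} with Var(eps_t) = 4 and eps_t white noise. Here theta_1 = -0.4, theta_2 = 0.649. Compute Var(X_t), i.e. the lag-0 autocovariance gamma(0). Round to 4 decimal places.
\gamma(0) = 6.3248

For an MA(q) process X_t = eps_t + sum_i theta_i eps_{t-i} with
Var(eps_t) = sigma^2, the variance is
  gamma(0) = sigma^2 * (1 + sum_i theta_i^2).
  sum_i theta_i^2 = (-0.4)^2 + (0.649)^2 = 0.16 + 0.421201 = 0.581201.
  gamma(0) = 4 * (1 + 0.581201) = 4 * 1.581201 = 6.324804, which rounds to 6.3248.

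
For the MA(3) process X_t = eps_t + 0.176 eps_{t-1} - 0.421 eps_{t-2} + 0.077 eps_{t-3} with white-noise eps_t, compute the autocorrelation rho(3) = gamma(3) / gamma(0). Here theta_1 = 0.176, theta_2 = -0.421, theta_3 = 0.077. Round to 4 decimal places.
\rho(3) = 0.0634

For an MA(q) process with theta_0 = 1, the autocovariance is
  gamma(k) = sigma^2 * sum_{i=0..q-k} theta_i * theta_{i+k},
and rho(k) = gamma(k) / gamma(0). Sigma^2 cancels.
  numerator   = (1)*(0.077) = 0.077.
  denominator = (1)^2 + (0.176)^2 + (-0.421)^2 + (0.077)^2 = 1.214146.
  rho(3) = 0.077 / 1.214146 = 0.0634.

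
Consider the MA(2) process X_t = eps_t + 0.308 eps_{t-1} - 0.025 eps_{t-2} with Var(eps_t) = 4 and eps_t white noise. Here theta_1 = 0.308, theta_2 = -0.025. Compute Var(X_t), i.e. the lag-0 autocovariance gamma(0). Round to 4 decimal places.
\gamma(0) = 4.3820

For an MA(q) process X_t = eps_t + sum_i theta_i eps_{t-i} with
Var(eps_t) = sigma^2, the variance is
  gamma(0) = sigma^2 * (1 + sum_i theta_i^2).
  sum_i theta_i^2 = (0.308)^2 + (-0.025)^2 = 0.094864 + 0.000625 = 0.095489.
  gamma(0) = 4 * (1 + 0.095489) = 4 * 1.095489 = 4.381956, which rounds to 4.3820.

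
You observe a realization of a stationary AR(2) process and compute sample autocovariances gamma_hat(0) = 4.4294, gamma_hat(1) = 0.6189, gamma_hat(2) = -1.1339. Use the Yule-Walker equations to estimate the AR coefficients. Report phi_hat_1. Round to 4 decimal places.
\hat\phi_{1} = 0.1790

The Yule-Walker equations for an AR(p) process read, in matrix form,
  Gamma_p phi = r_p,   with   (Gamma_p)_{ij} = gamma(|i - j|),
                       (r_p)_i = gamma(i),   i,j = 1..p.
Substitute the sample gammas (Toeplitz matrix and right-hand side of size 2):
  Gamma_p = [[4.4294, 0.6189], [0.6189, 4.4294]]
  r_p     = [0.6189, -1.1339]
Written out:
  4.4294 phi_1 + 0.6189 phi_2 = 0.6189
  0.6189 phi_1 + 4.4294 phi_2 = -1.1339
Solve by Cramer's rule:
  det = gamma(0)^2 - gamma(1)^2 = (4.4294)^2 - (0.6189)^2 = 19.61958436 - 0.38303721 = 19.23654715
  phi_hat_1 = [gamma(1) gamma(0) - gamma(1) gamma(2)] / det = [(0.6189)(4.4294) - (0.6189)(-1.1339)] / 19.23654715 = 3.44312637 / 19.23654715 = 0.179
  phi_hat_2 = [gamma(0) gamma(2) - gamma(1)^2] / det = [(4.4294)(-1.1339) - (0.6189)^2] / 19.23654715 = -5.40553387 / 19.23654715 = -0.281
So phi_hat = [0.1790, -0.2810].
Therefore phi_hat_1 = 0.1790.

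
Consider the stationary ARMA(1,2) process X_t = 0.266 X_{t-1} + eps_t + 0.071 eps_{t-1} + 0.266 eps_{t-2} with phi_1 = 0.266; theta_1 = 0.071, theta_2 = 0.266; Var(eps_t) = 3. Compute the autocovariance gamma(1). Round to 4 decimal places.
\gamma(1) = 1.4792

Multiply the model equation by X_{t-k} and take expectations. With theta_0 = psi_0 = 1 and psi_j the MA(infinity) weights, this gives
  gamma(k) - sum_i phi_i gamma(k-i) = c_k,
  c_k = sigma^2 * sum_{j=k..q} theta_j psi_{j-k}   (c_k = 0 for k > q),
using gamma(-m) = gamma(m).
psi-weights needed (psi_j = theta_j + sum_i phi_i psi_{j-i}):
  psi_1 = theta_1 + phi_1 = 0.071 + (0.266) = 0.337
  psi_2 = theta_2 + phi_1 psi_1 = 0.266 + (0.266)(0.337) = 0.355642
Right-hand sides:
  c_0 = sigma^2 (1 + theta_1 psi_1 + theta_2 psi_2) = 3 * (1 + (0.071)(0.337) + (0.266)(0.355642)) = 3 * 1.118528 = 3.355583
  c_1 = sigma^2 (theta_1 + theta_2 psi_1) = 3 * (0.071 + (0.266)(0.337)) = 0.481926
  c_2 = sigma^2 theta_2 = 3 * (0.266) = 0.798
Equations for k = 0 and k = 1 (AR order 1):
  gamma(0) = phi_1 gamma(1) + c_0
  gamma(1) = phi_1 gamma(0) + c_1
Substituting the second into the first: gamma(0) (1 - phi_1^2) = c_0 + phi_1 c_1, so
  gamma(0) = (c_0 + phi_1 c_1) / (1 - phi_1^2) = (3.355583 + (0.266)(0.481926)) / (1 - (0.266)^2) = 3.483776 / 0.929244 = 3.749043.
  gamma(1) = phi_1 gamma(0) + c_1 = (0.266)(3.749043) + (0.481926) = 1.479171.
Therefore gamma(1) = 1.4792 (to 4 decimal places).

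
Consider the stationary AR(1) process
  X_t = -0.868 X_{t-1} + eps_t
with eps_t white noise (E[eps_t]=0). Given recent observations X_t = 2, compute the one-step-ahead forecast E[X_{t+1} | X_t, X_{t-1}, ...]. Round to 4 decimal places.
E[X_{t+1} \mid \mathcal F_t] = -1.7360

For an AR(p) model X_t = c + sum_i phi_i X_{t-i} + eps_t, the
one-step-ahead conditional mean is
  E[X_{t+1} | X_t, ...] = c + sum_i phi_i X_{t+1-i}.
Substitute known values:
  E[X_{t+1} | ...] = (-0.868) * (2)
                   = -1.7360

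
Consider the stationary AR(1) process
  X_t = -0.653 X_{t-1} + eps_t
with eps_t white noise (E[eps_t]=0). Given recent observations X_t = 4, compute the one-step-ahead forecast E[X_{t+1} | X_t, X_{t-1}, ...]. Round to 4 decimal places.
E[X_{t+1} \mid \mathcal F_t] = -2.6120

For an AR(p) model X_t = c + sum_i phi_i X_{t-i} + eps_t, the
one-step-ahead conditional mean is
  E[X_{t+1} | X_t, ...] = c + sum_i phi_i X_{t+1-i}.
Substitute known values:
  E[X_{t+1} | ...] = (-0.653) * (4)
                   = -2.6120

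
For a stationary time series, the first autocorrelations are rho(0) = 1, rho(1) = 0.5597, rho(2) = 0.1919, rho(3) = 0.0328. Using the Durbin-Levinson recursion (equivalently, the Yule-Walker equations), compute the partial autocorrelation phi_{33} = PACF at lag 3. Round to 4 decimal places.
\phi_{33} = 0.0080

The PACF at lag k is phi_{kk}, the last component of the solution
to the Yule-Walker system G_k phi = r_k where
  (G_k)_{ij} = rho(|i - j|), (r_k)_i = rho(i), i,j = 1..k.
Equivalently, Durbin-Levinson gives phi_{kk} iteratively:
  phi_{11} = rho(1)
  phi_{kk} = [rho(k) - sum_{j=1..k-1} phi_{k-1,j} rho(k-j)]
            / [1 - sum_{j=1..k-1} phi_{k-1,j} rho(j)],
  phi_{k,j} = phi_{k-1,j} - phi_{kk} phi_{k-1,k-j},  j = 1..k-1.
Step k = 1:
  phi_11 = rho(1) = 0.5597.
Step k = 2:
  phi_22 = [rho(2) - phi_11 rho(1)] / [1 - phi_11 rho(1)] = [0.1919 - (0.5597)(0.5597)] / [1 - (0.5597)(0.5597)]
         = -0.12136409 / 0.68673591 = -0.176726.
  Update: phi_21 = phi_11 - phi_22 phi_11 = 0.5597 - (-0.176726)(0.5597) = 0.658614.
Step k = 3:
  phi_33 = [rho(3) - phi_21 rho(2) - phi_22 rho(1)] / [1 - phi_21 rho(1) - phi_22 rho(2)]
    numerator   = 0.0328 - (0.658614)(0.1919) - (-0.176726)(0.5597) = 0.0053256
    denominator = 1 - (0.658614)(0.5597) - (-0.176726)(0.1919) = 0.66528772
  phi_33 = 0.0053256 / 0.66528772 = 0.008.
Therefore phi_{33} = 0.0080.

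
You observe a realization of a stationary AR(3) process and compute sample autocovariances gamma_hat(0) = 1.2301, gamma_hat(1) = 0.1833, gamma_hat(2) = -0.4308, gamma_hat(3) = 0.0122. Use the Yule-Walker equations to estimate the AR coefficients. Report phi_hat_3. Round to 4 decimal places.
\hat\phi_{3} = 0.1660

The Yule-Walker equations for an AR(p) process read, in matrix form,
  Gamma_p phi = r_p,   with   (Gamma_p)_{ij} = gamma(|i - j|),
                       (r_p)_i = gamma(i),   i,j = 1..p.
Substitute the sample gammas (Toeplitz matrix and right-hand side of size 3):
  Gamma_p = [[1.2301, 0.1833, -0.4308], [0.1833, 1.2301, 0.1833], [-0.4308, 0.1833, 1.2301]]
  r_p     = [0.1833, -0.4308, 0.0122]
Written out (R1..R3):
  (R1) 1.2301 phi_1 + 0.1833 phi_2 - 0.4308 phi_3 = 0.1833
  (R2) 0.1833 phi_1 + 1.2301 phi_2 + 0.1833 phi_3 = -0.4308
  (R3) -0.4308 phi_1 + 0.1833 phi_2 + 1.2301 phi_3 = 0.0122
Gaussian elimination:
  R2 <- R2 - (0.1833/1.2301) R1 = R2 - (0.149012) R1:  1.202786 phi_2 + 0.247494 phi_3 = -0.458114
  R3 <- R3 - (-0.4308/1.2301) R1 = R3 - (-0.350215) R1:  0.247494 phi_2 + 1.079227 phi_3 = 0.076394
  R3 <- R3 - (0.247494/1.202786) R2 = R3 - (0.205768) R2:  1.028301 phi_3 = 0.17066
Back-substitution:
  phi_hat_3 = 0.17066 / 1.028301 = 0.165963
  phi_hat_2 = (-0.458114 - (0.247494)(0.165963)) / 1.202786 = -0.415027
  phi_hat_1 = (0.1833 - (0.1833)(-0.415027) - (-0.4308)(0.165963)) / 1.2301 = 0.268979
So phi_hat = [0.2690, -0.4150, 0.1660].
Therefore phi_hat_3 = 0.1660.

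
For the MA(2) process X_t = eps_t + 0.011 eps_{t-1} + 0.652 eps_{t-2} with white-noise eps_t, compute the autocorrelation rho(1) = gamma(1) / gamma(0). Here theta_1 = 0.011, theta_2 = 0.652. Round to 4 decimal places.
\rho(1) = 0.0128

For an MA(q) process with theta_0 = 1, the autocovariance is
  gamma(k) = sigma^2 * sum_{i=0..q-k} theta_i * theta_{i+k},
and rho(k) = gamma(k) / gamma(0). Sigma^2 cancels.
  numerator   = (1)*(0.011) + (0.011)*(0.652) = 0.018172.
  denominator = (1)^2 + (0.011)^2 + (0.652)^2 = 1.425225.
  rho(1) = 0.018172 / 1.425225 = 0.0128.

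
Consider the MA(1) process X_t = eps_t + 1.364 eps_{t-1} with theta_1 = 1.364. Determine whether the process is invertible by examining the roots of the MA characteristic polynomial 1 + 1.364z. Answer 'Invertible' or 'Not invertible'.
\text{Not invertible}

The MA(q) characteristic polynomial is P(z) = 1 + 1.364z.
Invertibility requires all roots to lie outside the unit circle, i.e. |z| > 1 for every root.
This is linear in z: 1 + (1.364) z = 0  =>  z = -1/(1.364) = -0.733138,  |z| = 0.733138.
Moduli of all roots: 0.7331.
All moduli strictly greater than 1? No.
Verdict: Not invertible.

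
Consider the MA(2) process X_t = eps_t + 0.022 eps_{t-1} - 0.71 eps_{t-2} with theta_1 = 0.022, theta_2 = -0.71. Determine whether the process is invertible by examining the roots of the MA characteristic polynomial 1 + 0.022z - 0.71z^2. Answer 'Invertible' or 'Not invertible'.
\text{Invertible}

The MA(q) characteristic polynomial is P(z) = 1 + 0.022z - 0.71z^2.
Invertibility requires all roots to lie outside the unit circle, i.e. |z| > 1 for every root.
Set 1 + (0.022) z + (-0.71) z^2 = 0, i.e. a z^2 + b z + c = 0 with a = -0.71, b = 0.022, c = 1.
Discriminant D = b^2 - 4ac = (0.022)^2 - 4*(-0.71)*1 = 0.000484 - (-2.84) = 2.840484.
D >= 0, so the roots are real: z = (-b +/- sqrt(D)) / (2a) = (-0.022 +/- 1.685374) / (-1.42).
  z_1 = (-0.022 + 1.685374) / (-1.42) = -1.1714,   |z_1| = 1.1714.
  z_2 = (-0.022 - 1.685374) / (-1.42) = 1.2024,   |z_2| = 1.2024.
Moduli of all roots: 1.1714, 1.2024.
All moduli strictly greater than 1? Yes.
Verdict: Invertible.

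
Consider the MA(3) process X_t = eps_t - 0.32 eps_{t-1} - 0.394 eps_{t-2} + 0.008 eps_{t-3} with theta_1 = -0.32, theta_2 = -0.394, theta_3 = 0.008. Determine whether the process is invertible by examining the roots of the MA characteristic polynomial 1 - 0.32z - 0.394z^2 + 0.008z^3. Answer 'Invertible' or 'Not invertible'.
\text{Invertible}

The MA(q) characteristic polynomial is P(z) = 1 - 0.32z - 0.394z^2 + 0.008z^3.
Invertibility requires all roots to lie outside the unit circle, i.e. |z| > 1 for every root.
Degree 3: look for a simple real root z0 first, then factor out (1 - z/z0) and solve the remaining quadratic.
Testing z0 = 1.25: P(1.25) = 1 + (-0.32)(1.25) + (-0.394)(1.25)^2 + (0.008)(1.25)^3
  = 1 + (-0.4) + (-0.615625) + (0.015625) = 0.  So z_0 = 1.25 is a root, |z_0| = 1.25.
Divide out the factor (1 - 0.8 z) = (1 - z/z0) (since 1/z0 = 0.8):
  P(z) = (1 - 0.8 z)(1 + (0.48) z + (-0.01) z^2)
  [check: z-coef 0.48 - (0.8) = -0.32; z^2-coef -0.01 - (0.8)(0.48) = -0.394; z^3-coef -(0.8)(-0.01) = 0.008.]
Remaining roots from the quadratic factor 1 + (0.48) z + (-0.01) z^2:
  Set 1 + (0.48) z + (-0.01) z^2 = 0, i.e. a z^2 + b z + c = 0 with a = -0.01, b = 0.48, c = 1.
  Discriminant D = b^2 - 4ac = (0.48)^2 - 4*(-0.01)*1 = 0.2304 - (-0.04) = 0.2704.
  D >= 0, so the roots are real: z = (-b +/- sqrt(D)) / (2a) = (-0.48 +/- 0.52) / (-0.02).
    z_1 = (-0.48 + 0.52) / (-0.02) = -2,   |z_1| = 2.
    z_2 = (-0.48 - 0.52) / (-0.02) = 50,   |z_2| = 50.
Moduli of all roots: 1.2500, 2.0000, 50.0000.
All moduli strictly greater than 1? Yes.
Verdict: Invertible.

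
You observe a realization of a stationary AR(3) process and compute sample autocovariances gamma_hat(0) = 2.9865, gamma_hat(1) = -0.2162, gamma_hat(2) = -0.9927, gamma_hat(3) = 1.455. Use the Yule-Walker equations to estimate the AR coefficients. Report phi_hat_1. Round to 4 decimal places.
\hat\phi_{1} = 0.0690

The Yule-Walker equations for an AR(p) process read, in matrix form,
  Gamma_p phi = r_p,   with   (Gamma_p)_{ij} = gamma(|i - j|),
                       (r_p)_i = gamma(i),   i,j = 1..p.
Substitute the sample gammas (Toeplitz matrix and right-hand side of size 3):
  Gamma_p = [[2.9865, -0.2162, -0.9927], [-0.2162, 2.9865, -0.2162], [-0.9927, -0.2162, 2.9865]]
  r_p     = [-0.2162, -0.9927, 1.455]
Written out (R1..R3):
  (R1) 2.9865 phi_1 - 0.2162 phi_2 - 0.9927 phi_3 = -0.2162
  (R2) -0.2162 phi_1 + 2.9865 phi_2 - 0.2162 phi_3 = -0.9927
  (R3) -0.9927 phi_1 - 0.2162 phi_2 + 2.9865 phi_3 = 1.455
Gaussian elimination:
  R2 <- R2 - (-0.2162/2.9865) R1 = R2 - (-0.072392) R1:  2.970849 phi_2 - 0.288064 phi_3 = -1.008351
  R3 <- R3 - (-0.9927/2.9865) R1 = R3 - (-0.332396) R1:  -0.288064 phi_2 + 2.656531 phi_3 = 1.383136
  R3 <- R3 - (-0.288064/2.970849) R2 = R3 - (-0.096964) R2:  2.628599 phi_3 = 1.285363
Back-substitution:
  phi_hat_3 = 1.285363 / 2.628599 = 0.488992
  phi_hat_2 = (-1.008351 - (-0.288064)(0.488992)) / 2.970849 = -0.292001
  phi_hat_1 = (-0.2162 - (-0.2162)(-0.292001) - (-0.9927)(0.488992)) / 2.9865 = 0.069008
So phi_hat = [0.0690, -0.2920, 0.4890].
Therefore phi_hat_1 = 0.0690.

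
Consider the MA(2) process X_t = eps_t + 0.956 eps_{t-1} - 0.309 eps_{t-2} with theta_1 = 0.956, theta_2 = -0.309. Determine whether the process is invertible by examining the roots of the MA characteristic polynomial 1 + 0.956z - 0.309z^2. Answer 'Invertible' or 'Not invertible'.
\text{Not invertible}

The MA(q) characteristic polynomial is P(z) = 1 + 0.956z - 0.309z^2.
Invertibility requires all roots to lie outside the unit circle, i.e. |z| > 1 for every root.
Set 1 + (0.956) z + (-0.309) z^2 = 0, i.e. a z^2 + b z + c = 0 with a = -0.309, b = 0.956, c = 1.
Discriminant D = b^2 - 4ac = (0.956)^2 - 4*(-0.309)*1 = 0.913936 - (-1.236) = 2.149936.
D >= 0, so the roots are real: z = (-b +/- sqrt(D)) / (2a) = (-0.956 +/- 1.466266) / (-0.618).
  z_1 = (-0.956 + 1.466266) / (-0.618) = -0.8257,   |z_1| = 0.8257.
  z_2 = (-0.956 - 1.466266) / (-0.618) = 3.9195,   |z_2| = 3.9195.
Moduli of all roots: 0.8257, 3.9195.
All moduli strictly greater than 1? No.
Verdict: Not invertible.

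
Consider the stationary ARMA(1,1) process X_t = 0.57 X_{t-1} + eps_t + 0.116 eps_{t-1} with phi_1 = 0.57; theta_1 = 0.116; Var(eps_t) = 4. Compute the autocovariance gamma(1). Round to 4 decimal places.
\gamma(1) = 4.3333

Multiply the model equation by X_{t-k} and take expectations. With theta_0 = psi_0 = 1 and psi_j the MA(infinity) weights, this gives
  gamma(k) - sum_i phi_i gamma(k-i) = c_k,
  c_k = sigma^2 * sum_{j=k..q} theta_j psi_{j-k}   (c_k = 0 for k > q),
using gamma(-m) = gamma(m).
psi-weights needed (psi_j = theta_j + sum_i phi_i psi_{j-i}):
  psi_1 = theta_1 + phi_1 = 0.116 + (0.57) = 0.686
Right-hand sides:
  c_0 = sigma^2 (1 + theta_1 psi_1) = 4 * (1 + (0.116)(0.686)) = 4 * 1.079576 = 4.318304
  c_1 = sigma^2 theta_1 = 4 * (0.116) = 0.464
  c_2 = 0
Equations for k = 0 and k = 1 (AR order 1):
  gamma(0) = phi_1 gamma(1) + c_0
  gamma(1) = phi_1 gamma(0) + c_1
Substituting the second into the first: gamma(0) (1 - phi_1^2) = c_0 + phi_1 c_1, so
  gamma(0) = (c_0 + phi_1 c_1) / (1 - phi_1^2) = (4.318304 + (0.57)(0.464)) / (1 - (0.57)^2) = 4.582784 / 0.6751 = 6.788304.
  gamma(1) = phi_1 gamma(0) + c_1 = (0.57)(6.788304) + (0.464) = 4.333333.
Therefore gamma(1) = 4.3333 (to 4 decimal places).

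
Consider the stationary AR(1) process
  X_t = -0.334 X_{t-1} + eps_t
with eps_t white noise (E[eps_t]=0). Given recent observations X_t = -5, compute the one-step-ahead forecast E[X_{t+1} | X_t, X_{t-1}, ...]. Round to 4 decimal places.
E[X_{t+1} \mid \mathcal F_t] = 1.6700

For an AR(p) model X_t = c + sum_i phi_i X_{t-i} + eps_t, the
one-step-ahead conditional mean is
  E[X_{t+1} | X_t, ...] = c + sum_i phi_i X_{t+1-i}.
Substitute known values:
  E[X_{t+1} | ...] = (-0.334) * (-5)
                   = 1.6700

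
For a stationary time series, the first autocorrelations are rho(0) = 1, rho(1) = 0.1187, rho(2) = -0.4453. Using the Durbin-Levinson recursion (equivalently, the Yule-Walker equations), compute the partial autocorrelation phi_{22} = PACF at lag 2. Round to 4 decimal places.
\phi_{22} = -0.4660

The PACF at lag k is phi_{kk}, the last component of the solution
to the Yule-Walker system G_k phi = r_k where
  (G_k)_{ij} = rho(|i - j|), (r_k)_i = rho(i), i,j = 1..k.
Equivalently, Durbin-Levinson gives phi_{kk} iteratively:
  phi_{11} = rho(1)
  phi_{kk} = [rho(k) - sum_{j=1..k-1} phi_{k-1,j} rho(k-j)]
            / [1 - sum_{j=1..k-1} phi_{k-1,j} rho(j)],
  phi_{k,j} = phi_{k-1,j} - phi_{kk} phi_{k-1,k-j},  j = 1..k-1.
Step k = 1:
  phi_11 = rho(1) = 0.1187.
Step k = 2:
  phi_22 = [rho(2) - phi_11 rho(1)] / [1 - phi_11 rho(1)] = [-0.4453 - (0.1187)(0.1187)] / [1 - (0.1187)(0.1187)]
         = -0.45938969 / 0.98591031 = -0.466.
Therefore phi_{22} = -0.4660.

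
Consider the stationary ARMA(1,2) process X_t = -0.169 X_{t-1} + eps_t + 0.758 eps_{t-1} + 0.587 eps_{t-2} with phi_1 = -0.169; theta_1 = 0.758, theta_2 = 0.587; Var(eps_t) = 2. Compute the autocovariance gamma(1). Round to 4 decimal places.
\gamma(1) = 1.6696

Multiply the model equation by X_{t-k} and take expectations. With theta_0 = psi_0 = 1 and psi_j the MA(infinity) weights, this gives
  gamma(k) - sum_i phi_i gamma(k-i) = c_k,
  c_k = sigma^2 * sum_{j=k..q} theta_j psi_{j-k}   (c_k = 0 for k > q),
using gamma(-m) = gamma(m).
psi-weights needed (psi_j = theta_j + sum_i phi_i psi_{j-i}):
  psi_1 = theta_1 + phi_1 = 0.758 + (-0.169) = 0.589
  psi_2 = theta_2 + phi_1 psi_1 = 0.587 + (-0.169)(0.589) = 0.487459
Right-hand sides:
  c_0 = sigma^2 (1 + theta_1 psi_1 + theta_2 psi_2) = 2 * (1 + (0.758)(0.589) + (0.587)(0.487459)) = 2 * 1.7326 = 3.465201
  c_1 = sigma^2 (theta_1 + theta_2 psi_1) = 2 * (0.758 + (0.587)(0.589)) = 2.207486
  c_2 = sigma^2 theta_2 = 2 * (0.587) = 1.174
Equations for k = 0 and k = 1 (AR order 1):
  gamma(0) = phi_1 gamma(1) + c_0
  gamma(1) = phi_1 gamma(0) + c_1
Substituting the second into the first: gamma(0) (1 - phi_1^2) = c_0 + phi_1 c_1, so
  gamma(0) = (c_0 + phi_1 c_1) / (1 - phi_1^2) = (3.465201 + (-0.169)(2.207486)) / (1 - (-0.169)^2) = 3.092136 / 0.971439 = 3.183047.
  gamma(1) = phi_1 gamma(0) + c_1 = (-0.169)(3.183047) + (2.207486) = 1.669551.
Therefore gamma(1) = 1.6696 (to 4 decimal places).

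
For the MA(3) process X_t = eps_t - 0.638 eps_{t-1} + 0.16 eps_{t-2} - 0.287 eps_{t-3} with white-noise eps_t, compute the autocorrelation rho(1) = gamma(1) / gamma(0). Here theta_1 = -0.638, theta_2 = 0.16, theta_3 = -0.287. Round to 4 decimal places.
\rho(1) = -0.5188

For an MA(q) process with theta_0 = 1, the autocovariance is
  gamma(k) = sigma^2 * sum_{i=0..q-k} theta_i * theta_{i+k},
and rho(k) = gamma(k) / gamma(0). Sigma^2 cancels.
  numerator   = (1)*(-0.638) + (-0.638)*(0.16) + (0.16)*(-0.287) = -0.786.
  denominator = (1)^2 + (-0.638)^2 + (0.16)^2 + (-0.287)^2 = 1.515013.
  rho(1) = -0.786 / 1.515013 = -0.5188.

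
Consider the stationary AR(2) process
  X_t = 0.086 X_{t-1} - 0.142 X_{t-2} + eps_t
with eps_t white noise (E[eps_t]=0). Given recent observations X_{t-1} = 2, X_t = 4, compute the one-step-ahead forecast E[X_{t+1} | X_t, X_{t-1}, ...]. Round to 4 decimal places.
E[X_{t+1} \mid \mathcal F_t] = 0.0600

For an AR(p) model X_t = c + sum_i phi_i X_{t-i} + eps_t, the
one-step-ahead conditional mean is
  E[X_{t+1} | X_t, ...] = c + sum_i phi_i X_{t+1-i}.
Substitute known values:
  E[X_{t+1} | ...] = (0.086) * (4) + (-0.142) * (2)
                   = 0.0600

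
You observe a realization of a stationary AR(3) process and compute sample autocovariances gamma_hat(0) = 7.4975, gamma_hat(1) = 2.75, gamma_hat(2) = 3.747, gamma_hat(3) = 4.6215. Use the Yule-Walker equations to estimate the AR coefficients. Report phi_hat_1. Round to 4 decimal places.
\hat\phi_{1} = 0.0010

The Yule-Walker equations for an AR(p) process read, in matrix form,
  Gamma_p phi = r_p,   with   (Gamma_p)_{ij} = gamma(|i - j|),
                       (r_p)_i = gamma(i),   i,j = 1..p.
Substitute the sample gammas (Toeplitz matrix and right-hand side of size 3):
  Gamma_p = [[7.4975, 2.75, 3.747], [2.75, 7.4975, 2.75], [3.747, 2.75, 7.4975]]
  r_p     = [2.75, 3.747, 4.6215]
Written out (R1..R3):
  (R1) 7.4975 phi_1 + 2.75 phi_2 + 3.747 phi_3 = 2.75
  (R2) 2.75 phi_1 + 7.4975 phi_2 + 2.75 phi_3 = 3.747
  (R3) 3.747 phi_1 + 2.75 phi_2 + 7.4975 phi_3 = 4.6215
Gaussian elimination:
  R2 <- R2 - (2.75/7.4975) R1 = R2 - (0.366789) R1:  6.48883 phi_2 + 1.375642 phi_3 = 2.73833
  R3 <- R3 - (3.747/7.4975) R1 = R3 - (0.499767) R1:  1.375642 phi_2 + 5.624875 phi_3 = 3.247142
  R3 <- R3 - (1.375642/6.48883) R2 = R3 - (0.212002) R2:  5.333236 phi_3 = 2.666612
Back-substitution:
  phi_hat_3 = 2.666612 / 5.333236 = 0.499999
  phi_hat_2 = (2.73833 - (1.375642)(0.499999)) / 6.48883 = 0.316006
  phi_hat_1 = (2.75 - (2.75)(0.316006) - (3.747)(0.499999)) / 7.4975 = 0.000999
So phi_hat = [0.0010, 0.3160, 0.5000].
Therefore phi_hat_1 = 0.0010.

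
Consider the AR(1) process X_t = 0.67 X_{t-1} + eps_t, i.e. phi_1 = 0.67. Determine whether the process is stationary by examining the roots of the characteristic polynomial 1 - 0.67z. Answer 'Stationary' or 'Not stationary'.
\text{Stationary}

The AR(p) characteristic polynomial is P(z) = 1 - 0.67z.
Stationarity requires all roots to lie outside the unit circle, i.e. |z| > 1 for every root.
This is linear in z: 1 + (-0.67) z = 0  =>  z = -1/(-0.67) = 1.492537,  |z| = 1.492537.
Moduli of all roots: 1.4925.
All moduli strictly greater than 1? Yes.
Verdict: Stationary.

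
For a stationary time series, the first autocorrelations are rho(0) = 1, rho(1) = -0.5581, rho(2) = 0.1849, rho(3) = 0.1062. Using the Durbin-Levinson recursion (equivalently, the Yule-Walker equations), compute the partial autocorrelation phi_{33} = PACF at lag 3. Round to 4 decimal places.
\phi_{33} = 0.1890

The PACF at lag k is phi_{kk}, the last component of the solution
to the Yule-Walker system G_k phi = r_k where
  (G_k)_{ij} = rho(|i - j|), (r_k)_i = rho(i), i,j = 1..k.
Equivalently, Durbin-Levinson gives phi_{kk} iteratively:
  phi_{11} = rho(1)
  phi_{kk} = [rho(k) - sum_{j=1..k-1} phi_{k-1,j} rho(k-j)]
            / [1 - sum_{j=1..k-1} phi_{k-1,j} rho(j)],
  phi_{k,j} = phi_{k-1,j} - phi_{kk} phi_{k-1,k-j},  j = 1..k-1.
Step k = 1:
  phi_11 = rho(1) = -0.5581.
Step k = 2:
  phi_22 = [rho(2) - phi_11 rho(1)] / [1 - phi_11 rho(1)] = [0.1849 - (-0.5581)(-0.5581)] / [1 - (-0.5581)(-0.5581)]
         = -0.12657561 / 0.68852439 = -0.183836.
  Update: phi_21 = phi_11 - phi_22 phi_11 = -0.5581 - (-0.183836)(-0.5581) = -0.660699.
Step k = 3:
  phi_33 = [rho(3) - phi_21 rho(2) - phi_22 rho(1)] / [1 - phi_21 rho(1) - phi_22 rho(2)]
    numerator   = 0.1062 - (-0.660699)(0.1849) - (-0.183836)(-0.5581) = 0.12576432
    denominator = 1 - (-0.660699)(-0.5581) - (-0.183836)(0.1849) = 0.66525523
  phi_33 = 0.12576432 / 0.66525523 = 0.189.
Therefore phi_{33} = 0.1890.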